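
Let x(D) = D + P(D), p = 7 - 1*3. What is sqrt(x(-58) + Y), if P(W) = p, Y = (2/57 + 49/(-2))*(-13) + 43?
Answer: sqrt(3990342)/114 ≈ 17.523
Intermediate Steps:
Y = 41159/114 (Y = (2*(1/57) + 49*(-1/2))*(-13) + 43 = (2/57 - 49/2)*(-13) + 43 = -2789/114*(-13) + 43 = 36257/114 + 43 = 41159/114 ≈ 361.04)
p = 4 (p = 7 - 3 = 4)
P(W) = 4
x(D) = 4 + D (x(D) = D + 4 = 4 + D)
sqrt(x(-58) + Y) = sqrt((4 - 58) + 41159/114) = sqrt(-54 + 41159/114) = sqrt(35003/114) = sqrt(3990342)/114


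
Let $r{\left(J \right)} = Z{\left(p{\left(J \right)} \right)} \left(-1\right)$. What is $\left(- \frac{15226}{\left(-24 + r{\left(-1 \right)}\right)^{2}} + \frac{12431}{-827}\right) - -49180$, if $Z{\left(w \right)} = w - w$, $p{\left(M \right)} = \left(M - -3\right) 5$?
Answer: $\frac{11703619601}{238176} \approx 49139.0$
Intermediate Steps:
$p{\left(M \right)} = 15 + 5 M$ ($p{\left(M \right)} = \left(M + 3\right) 5 = \left(3 + M\right) 5 = 15 + 5 M$)
$Z{\left(w \right)} = 0$
$r{\left(J \right)} = 0$ ($r{\left(J \right)} = 0 \left(-1\right) = 0$)
$\left(- \frac{15226}{\left(-24 + r{\left(-1 \right)}\right)^{2}} + \frac{12431}{-827}\right) - -49180 = \left(- \frac{15226}{\left(-24 + 0\right)^{2}} + \frac{12431}{-827}\right) - -49180 = \left(- \frac{15226}{\left(-24\right)^{2}} + 12431 \left(- \frac{1}{827}\right)\right) + 49180 = \left(- \frac{15226}{576} - \frac{12431}{827}\right) + 49180 = \left(\left(-15226\right) \frac{1}{576} - \frac{12431}{827}\right) + 49180 = \left(- \frac{7613}{288} - \frac{12431}{827}\right) + 49180 = - \frac{9876079}{238176} + 49180 = \frac{11703619601}{238176}$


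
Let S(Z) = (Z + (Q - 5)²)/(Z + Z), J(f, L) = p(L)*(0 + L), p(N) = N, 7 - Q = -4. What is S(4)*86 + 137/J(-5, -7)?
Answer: 21207/49 ≈ 432.80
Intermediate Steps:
Q = 11 (Q = 7 - 1*(-4) = 7 + 4 = 11)
J(f, L) = L² (J(f, L) = L*(0 + L) = L*L = L²)
S(Z) = (36 + Z)/(2*Z) (S(Z) = (Z + (11 - 5)²)/(Z + Z) = (Z + 6²)/((2*Z)) = (Z + 36)*(1/(2*Z)) = (36 + Z)*(1/(2*Z)) = (36 + Z)/(2*Z))
S(4)*86 + 137/J(-5, -7) = ((½)*(36 + 4)/4)*86 + 137/((-7)²) = ((½)*(¼)*40)*86 + 137/49 = 5*86 + 137*(1/49) = 430 + 137/49 = 21207/49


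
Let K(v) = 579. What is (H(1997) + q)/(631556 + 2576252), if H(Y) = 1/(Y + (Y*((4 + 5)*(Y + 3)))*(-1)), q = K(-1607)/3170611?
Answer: 10404203563/182788039291191732032 ≈ 5.6919e-11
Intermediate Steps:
q = 579/3170611 ≈ 0.00018261
H(Y) = 1/(Y - Y*(27 + 9*Y)) (H(Y) = 1/(Y + (Y*(9*(3 + Y)))*(-1)) = 1/(Y + (Y*(27 + 9*Y))*(-1)) = 1/(Y - Y*(27 + 9*Y)))
(H(1997) + q)/(631556 + 2576252) = (-1/(1997*(26 + 9*1997)) + 579/3170611)/(631556 + 2576252) = (-1*1/1997/(26 + 17973) + 579/3170611)/3207808 = (-1*1/1997/17999 + 579/3170611)*(1/3207808) = (-1*1/1997*1/17999 + 579/3170611)*(1/3207808) = (-1/35944003 + 579/3170611)*(1/3207808) = (20808407126/113964451295833)*(1/3207808) = 10404203563/182788039291191732032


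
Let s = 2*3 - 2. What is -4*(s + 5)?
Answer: -36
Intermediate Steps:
s = 4 (s = 6 - 2 = 4)
-4*(s + 5) = -4*(4 + 5) = -4*9 = -36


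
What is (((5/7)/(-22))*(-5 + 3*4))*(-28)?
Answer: 70/11 ≈ 6.3636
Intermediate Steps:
(((5/7)/(-22))*(-5 + 3*4))*(-28) = (((5*(1/7))*(-1/22))*(-5 + 12))*(-28) = (((5/7)*(-1/22))*7)*(-28) = -5/154*7*(-28) = -5/22*(-28) = 70/11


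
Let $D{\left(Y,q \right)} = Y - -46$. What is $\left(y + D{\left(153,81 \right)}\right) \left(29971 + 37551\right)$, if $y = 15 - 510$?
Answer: $-19986512$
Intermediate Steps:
$D{\left(Y,q \right)} = 46 + Y$ ($D{\left(Y,q \right)} = Y + 46 = 46 + Y$)
$y = -495$ ($y = 15 - 510 = -495$)
$\left(y + D{\left(153,81 \right)}\right) \left(29971 + 37551\right) = \left(-495 + \left(46 + 153\right)\right) \left(29971 + 37551\right) = \left(-495 + 199\right) 67522 = \left(-296\right) 67522 = -19986512$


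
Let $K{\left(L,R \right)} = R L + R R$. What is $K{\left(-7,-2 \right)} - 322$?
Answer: $-304$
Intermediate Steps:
$K{\left(L,R \right)} = R^{2} + L R$ ($K{\left(L,R \right)} = L R + R^{2} = R^{2} + L R$)
$K{\left(-7,-2 \right)} - 322 = - 2 \left(-7 - 2\right) - 322 = \left(-2\right) \left(-9\right) - 322 = 18 - 322 = -304$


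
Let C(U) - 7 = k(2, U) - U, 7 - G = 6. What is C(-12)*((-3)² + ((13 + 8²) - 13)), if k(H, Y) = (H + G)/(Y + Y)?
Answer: 11023/8 ≈ 1377.9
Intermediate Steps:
G = 1 (G = 7 - 1*6 = 7 - 6 = 1)
k(H, Y) = (1 + H)/(2*Y) (k(H, Y) = (H + 1)/(Y + Y) = (1 + H)/((2*Y)) = (1 + H)*(1/(2*Y)) = (1 + H)/(2*Y))
C(U) = 7 - U + 3/(2*U) (C(U) = 7 + ((1 + 2)/(2*U) - U) = 7 + ((½)*3/U - U) = 7 + (3/(2*U) - U) = 7 + (-U + 3/(2*U)) = 7 - U + 3/(2*U))
C(-12)*((-3)² + ((13 + 8²) - 13)) = (7 - 1*(-12) + (3/2)/(-12))*((-3)² + ((13 + 8²) - 13)) = (7 + 12 + (3/2)*(-1/12))*(9 + ((13 + 64) - 13)) = (7 + 12 - ⅛)*(9 + (77 - 13)) = 151*(9 + 64)/8 = (151/8)*73 = 11023/8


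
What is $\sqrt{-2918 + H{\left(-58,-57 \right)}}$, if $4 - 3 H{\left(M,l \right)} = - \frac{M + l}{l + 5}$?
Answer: $\frac{i \sqrt{17740515}}{78} \approx 53.999 i$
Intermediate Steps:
$H{\left(M,l \right)} = \frac{4}{3} + \frac{M + l}{3 \left(5 + l\right)}$ ($H{\left(M,l \right)} = \frac{4}{3} - \frac{\left(-1\right) \frac{M + l}{l + 5}}{3} = \frac{4}{3} - \frac{\left(-1\right) \frac{M + l}{5 + l}}{3} = \frac{4}{3} - \frac{\left(-1\right) \frac{1}{5 + l} \left(M + l\right)}{3} = \frac{4}{3} + \frac{M + l}{3 \left(5 + l\right)}$)
$\sqrt{-2918 + H{\left(-58,-57 \right)}} = \sqrt{-2918 + \frac{20 - 58 + 5 \left(-57\right)}{3 \left(5 - 57\right)}} = \sqrt{-2918 + \frac{20 - 58 - 285}{3 \left(-52\right)}} = \sqrt{-2918 + \frac{1}{3} \left(- \frac{1}{52}\right) \left(-323\right)} = \sqrt{-2918 + \frac{323}{156}} = \sqrt{- \frac{454885}{156}} = \frac{i \sqrt{17740515}}{78}$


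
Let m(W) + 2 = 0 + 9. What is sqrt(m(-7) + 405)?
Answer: 2*sqrt(103) ≈ 20.298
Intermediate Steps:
m(W) = 7 (m(W) = -2 + (0 + 9) = -2 + 9 = 7)
sqrt(m(-7) + 405) = sqrt(7 + 405) = sqrt(412) = 2*sqrt(103)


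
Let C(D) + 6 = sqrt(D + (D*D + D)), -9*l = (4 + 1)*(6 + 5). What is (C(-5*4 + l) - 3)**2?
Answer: (81 - sqrt(50995))**2/81 ≈ 258.93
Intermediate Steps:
l = -55/9 (l = -(4 + 1)*(6 + 5)/9 = -5*11/9 = -1/9*55 = -55/9 ≈ -6.1111)
C(D) = -6 + sqrt(D**2 + 2*D) (C(D) = -6 + sqrt(D + (D*D + D)) = -6 + sqrt(D + (D**2 + D)) = -6 + sqrt(D + (D + D**2)) = -6 + sqrt(D**2 + 2*D))
(C(-5*4 + l) - 3)**2 = ((-6 + sqrt((-5*4 - 55/9)*(2 + (-5*4 - 55/9)))) - 3)**2 = ((-6 + sqrt((-20 - 55/9)*(2 + (-20 - 55/9)))) - 3)**2 = ((-6 + sqrt(-235*(2 - 235/9)/9)) - 3)**2 = ((-6 + sqrt(-235/9*(-217/9))) - 3)**2 = ((-6 + sqrt(50995/81)) - 3)**2 = ((-6 + sqrt(50995)/9) - 3)**2 = (-9 + sqrt(50995)/9)**2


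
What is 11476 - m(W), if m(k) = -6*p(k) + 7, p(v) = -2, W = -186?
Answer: 11457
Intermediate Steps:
m(k) = 19 (m(k) = -6*(-2) + 7 = 12 + 7 = 19)
11476 - m(W) = 11476 - 1*19 = 11476 - 19 = 11457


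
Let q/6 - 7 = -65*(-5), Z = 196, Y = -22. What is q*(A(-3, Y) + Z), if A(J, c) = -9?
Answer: 372504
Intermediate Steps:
q = 1992 (q = 42 + 6*(-65*(-5)) = 42 + 6*325 = 42 + 1950 = 1992)
q*(A(-3, Y) + Z) = 1992*(-9 + 196) = 1992*187 = 372504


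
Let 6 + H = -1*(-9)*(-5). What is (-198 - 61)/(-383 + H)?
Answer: 37/62 ≈ 0.59677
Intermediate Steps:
H = -51 (H = -6 - 1*(-9)*(-5) = -6 + 9*(-5) = -6 - 45 = -51)
(-198 - 61)/(-383 + H) = (-198 - 61)/(-383 - 51) = -259/(-434) = -259*(-1/434) = 37/62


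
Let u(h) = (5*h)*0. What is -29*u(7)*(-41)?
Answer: 0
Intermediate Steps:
u(h) = 0
-29*u(7)*(-41) = -29*0*(-41) = 0*(-41) = 0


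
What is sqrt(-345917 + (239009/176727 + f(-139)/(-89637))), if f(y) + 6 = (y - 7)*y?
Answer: I*sqrt(9645137406019008331645686)/5280426033 ≈ 588.15*I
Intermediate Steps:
f(y) = -6 + y*(-7 + y) (f(y) = -6 + (y - 7)*y = -6 + (-7 + y)*y = -6 + y*(-7 + y))
sqrt(-345917 + (239009/176727 + f(-139)/(-89637))) = sqrt(-345917 + (239009/176727 + (-6 + (-139)**2 - 7*(-139))/(-89637))) = sqrt(-345917 + (239009*(1/176727) + (-6 + 19321 + 973)*(-1/89637))) = sqrt(-345917 + (239009/176727 + 20288*(-1/89637))) = sqrt(-345917 + (239009/176727 - 20288/89637)) = sqrt(-345917 + 5946204119/5280426033) = sqrt(-1826583185853142/5280426033) = I*sqrt(9645137406019008331645686)/5280426033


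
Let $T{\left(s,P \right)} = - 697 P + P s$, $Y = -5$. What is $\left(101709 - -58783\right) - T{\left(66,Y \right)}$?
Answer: $157337$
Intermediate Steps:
$\left(101709 - -58783\right) - T{\left(66,Y \right)} = \left(101709 - -58783\right) - - 5 \left(-697 + 66\right) = \left(101709 + 58783\right) - \left(-5\right) \left(-631\right) = 160492 - 3155 = 157337$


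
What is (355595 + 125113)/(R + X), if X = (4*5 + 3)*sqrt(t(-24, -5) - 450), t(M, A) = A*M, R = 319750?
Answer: 15370638300/10224023707 - 5528142*I*sqrt(330)/51120118535 ≈ 1.5034 - 0.0019645*I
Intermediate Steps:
X = 23*I*sqrt(330) (X = (4*5 + 3)*sqrt(-5*(-24) - 450) = (20 + 3)*sqrt(120 - 450) = 23*sqrt(-330) = 23*(I*sqrt(330)) = 23*I*sqrt(330) ≈ 417.82*I)
(355595 + 125113)/(R + X) = (355595 + 125113)/(319750 + 23*I*sqrt(330)) = 480708/(319750 + 23*I*sqrt(330))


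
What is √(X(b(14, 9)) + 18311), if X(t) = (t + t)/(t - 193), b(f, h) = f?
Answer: √586697739/179 ≈ 135.32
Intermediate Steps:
X(t) = 2*t/(-193 + t) (X(t) = (2*t)/(-193 + t) = 2*t/(-193 + t))
√(X(b(14, 9)) + 18311) = √(2*14/(-193 + 14) + 18311) = √(2*14/(-179) + 18311) = √(2*14*(-1/179) + 18311) = √(-28/179 + 18311) = √(3277641/179) = √586697739/179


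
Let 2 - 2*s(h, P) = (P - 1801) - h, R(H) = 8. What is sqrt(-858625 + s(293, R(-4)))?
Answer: I*sqrt(857581) ≈ 926.06*I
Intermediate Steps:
s(h, P) = 1803/2 + h/2 - P/2 (s(h, P) = 1 - ((P - 1801) - h)/2 = 1 - ((-1801 + P) - h)/2 = 1 - (-1801 + P - h)/2 = 1 + (1801/2 + h/2 - P/2) = 1803/2 + h/2 - P/2)
sqrt(-858625 + s(293, R(-4))) = sqrt(-858625 + (1803/2 + (1/2)*293 - 1/2*8)) = sqrt(-858625 + (1803/2 + 293/2 - 4)) = sqrt(-858625 + 1044) = sqrt(-857581) = I*sqrt(857581)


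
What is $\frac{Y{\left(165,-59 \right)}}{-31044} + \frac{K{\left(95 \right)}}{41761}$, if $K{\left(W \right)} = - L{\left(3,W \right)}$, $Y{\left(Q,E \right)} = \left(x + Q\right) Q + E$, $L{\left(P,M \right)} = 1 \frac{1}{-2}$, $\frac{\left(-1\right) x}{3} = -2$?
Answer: $- \frac{587903597}{648214242} \approx -0.90696$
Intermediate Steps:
$x = 6$ ($x = \left(-3\right) \left(-2\right) = 6$)
$L{\left(P,M \right)} = - \frac{1}{2}$ ($L{\left(P,M \right)} = 1 \left(- \frac{1}{2}\right) = - \frac{1}{2}$)
$Y{\left(Q,E \right)} = E + Q \left(6 + Q\right)$ ($Y{\left(Q,E \right)} = \left(6 + Q\right) Q + E = Q \left(6 + Q\right) + E = E + Q \left(6 + Q\right)$)
$K{\left(W \right)} = \frac{1}{2}$ ($K{\left(W \right)} = \left(-1\right) \left(- \frac{1}{2}\right) = \frac{1}{2}$)
$\frac{Y{\left(165,-59 \right)}}{-31044} + \frac{K{\left(95 \right)}}{41761} = \frac{-59 + 165^{2} + 6 \cdot 165}{-31044} + \frac{1}{2 \cdot 41761} = \left(-59 + 27225 + 990\right) \left(- \frac{1}{31044}\right) + \frac{1}{2} \cdot \frac{1}{41761} = 28156 \left(- \frac{1}{31044}\right) + \frac{1}{83522} = - \frac{7039}{7761} + \frac{1}{83522} = - \frac{587903597}{648214242}$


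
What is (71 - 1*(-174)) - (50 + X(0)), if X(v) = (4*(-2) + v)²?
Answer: 131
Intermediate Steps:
X(v) = (-8 + v)²
(71 - 1*(-174)) - (50 + X(0)) = (71 - 1*(-174)) - (50 + (-8 + 0)²) = (71 + 174) - (50 + (-8)²) = 245 - (50 + 64) = 245 - 1*114 = 245 - 114 = 131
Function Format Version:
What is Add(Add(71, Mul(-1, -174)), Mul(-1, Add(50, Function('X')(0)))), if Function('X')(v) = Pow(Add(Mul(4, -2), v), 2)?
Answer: 131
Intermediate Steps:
Function('X')(v) = Pow(Add(-8, v), 2)
Add(Add(71, Mul(-1, -174)), Mul(-1, Add(50, Function('X')(0)))) = Add(Add(71, Mul(-1, -174)), Mul(-1, Add(50, Pow(Add(-8, 0), 2)))) = Add(Add(71, 174), Mul(-1, Add(50, Pow(-8, 2)))) = Add(245, Mul(-1, Add(50, 64))) = Add(245, Mul(-1, 114)) = Add(245, -114) = 131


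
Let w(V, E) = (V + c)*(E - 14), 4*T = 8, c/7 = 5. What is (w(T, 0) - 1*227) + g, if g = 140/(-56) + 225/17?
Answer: -24965/34 ≈ -734.26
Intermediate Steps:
c = 35 (c = 7*5 = 35)
T = 2 (T = (¼)*8 = 2)
w(V, E) = (-14 + E)*(35 + V) (w(V, E) = (V + 35)*(E - 14) = (35 + V)*(-14 + E) = (-14 + E)*(35 + V))
g = 365/34 (g = 140*(-1/56) + 225*(1/17) = -5/2 + 225/17 = 365/34 ≈ 10.735)
(w(T, 0) - 1*227) + g = ((-490 - 14*2 + 35*0 + 0*2) - 1*227) + 365/34 = ((-490 - 28 + 0 + 0) - 227) + 365/34 = (-518 - 227) + 365/34 = -745 + 365/34 = -24965/34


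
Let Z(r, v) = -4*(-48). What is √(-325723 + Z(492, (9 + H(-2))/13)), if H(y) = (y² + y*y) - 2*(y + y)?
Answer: I*√325531 ≈ 570.55*I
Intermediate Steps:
H(y) = -4*y + 2*y² (H(y) = (y² + y²) - 4*y = 2*y² - 4*y = -4*y + 2*y²)
Z(r, v) = 192
√(-325723 + Z(492, (9 + H(-2))/13)) = √(-325723 + 192) = √(-325531) = I*√325531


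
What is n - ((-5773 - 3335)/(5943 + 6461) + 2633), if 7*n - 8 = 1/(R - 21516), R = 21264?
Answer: -2056096667/781452 ≈ -2631.1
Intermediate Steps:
n = 2015/1764 (n = 8/7 + 1/(7*(21264 - 21516)) = 8/7 + (⅐)/(-252) = 8/7 + (⅐)*(-1/252) = 8/7 - 1/1764 = 2015/1764 ≈ 1.1423)
n - ((-5773 - 3335)/(5943 + 6461) + 2633) = 2015/1764 - ((-5773 - 3335)/(5943 + 6461) + 2633) = 2015/1764 - (-9108/12404 + 2633) = 2015/1764 - (-9108*1/12404 + 2633) = 2015/1764 - (-2277/3101 + 2633) = 2015/1764 - 1*8162656/3101 = 2015/1764 - 8162656/3101 = -2056096667/781452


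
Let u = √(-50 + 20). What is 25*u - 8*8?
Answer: -64 + 25*I*√30 ≈ -64.0 + 136.93*I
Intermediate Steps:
u = I*√30 (u = √(-30) = I*√30 ≈ 5.4772*I)
25*u - 8*8 = 25*(I*√30) - 8*8 = 25*I*√30 - 64 = -64 + 25*I*√30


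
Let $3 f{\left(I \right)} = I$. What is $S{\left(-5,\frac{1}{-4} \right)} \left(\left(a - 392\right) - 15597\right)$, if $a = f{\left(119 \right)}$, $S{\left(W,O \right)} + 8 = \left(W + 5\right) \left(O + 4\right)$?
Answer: $\frac{382784}{3} \approx 1.2759 \cdot 10^{5}$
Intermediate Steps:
$f{\left(I \right)} = \frac{I}{3}$
$S{\left(W,O \right)} = -8 + \left(4 + O\right) \left(5 + W\right)$ ($S{\left(W,O \right)} = -8 + \left(W + 5\right) \left(O + 4\right) = -8 + \left(5 + W\right) \left(4 + O\right) = -8 + \left(4 + O\right) \left(5 + W\right)$)
$a = \frac{119}{3}$ ($a = \frac{1}{3} \cdot 119 = \frac{119}{3} \approx 39.667$)
$S{\left(-5,\frac{1}{-4} \right)} \left(\left(a - 392\right) - 15597\right) = \left(12 + 4 \left(-5\right) + \frac{5}{-4} + \frac{1}{-4} \left(-5\right)\right) \left(\left(\frac{119}{3} - 392\right) - 15597\right) = \left(12 - 20 + 5 \left(- \frac{1}{4}\right) - - \frac{5}{4}\right) \left(- \frac{1057}{3} - 15597\right) = \left(12 - 20 - \frac{5}{4} + \frac{5}{4}\right) \left(- \frac{47848}{3}\right) = \left(-8\right) \left(- \frac{47848}{3}\right) = \frac{382784}{3}$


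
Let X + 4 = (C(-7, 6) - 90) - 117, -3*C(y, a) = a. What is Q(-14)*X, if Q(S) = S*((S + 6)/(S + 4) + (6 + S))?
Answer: -107352/5 ≈ -21470.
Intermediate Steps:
C(y, a) = -a/3
Q(S) = S*(6 + S + (6 + S)/(4 + S)) (Q(S) = S*((6 + S)/(4 + S) + (6 + S)) = S*(6 + S + (6 + S)/(4 + S)))
X = -213 (X = -4 + ((-⅓*6 - 90) - 117) = -4 + ((-2 - 90) - 117) = -4 + (-92 - 117) = -4 - 209 = -213)
Q(-14)*X = -14*(30 + (-14)² + 11*(-14))/(4 - 14)*(-213) = -14*(30 + 196 - 154)/(-10)*(-213) = -14*(-⅒)*72*(-213) = (504/5)*(-213) = -107352/5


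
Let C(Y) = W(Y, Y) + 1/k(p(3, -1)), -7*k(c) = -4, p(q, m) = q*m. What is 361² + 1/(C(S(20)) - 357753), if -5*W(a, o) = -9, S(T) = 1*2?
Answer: 932445321449/7154989 ≈ 1.3032e+5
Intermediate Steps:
p(q, m) = m*q
S(T) = 2
W(a, o) = 9/5 (W(a, o) = -⅕*(-9) = 9/5)
k(c) = 4/7 (k(c) = -⅐*(-4) = 4/7)
C(Y) = 71/20 (C(Y) = 9/5 + 1/(4/7) = 9/5 + 7/4 = 71/20)
361² + 1/(C(S(20)) - 357753) = 361² + 1/(71/20 - 357753) = 130321 + 1/(-7154989/20) = 130321 - 20/7154989 = 932445321449/7154989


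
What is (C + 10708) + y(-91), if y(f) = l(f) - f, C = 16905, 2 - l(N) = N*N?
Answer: 19425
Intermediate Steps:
l(N) = 2 - N**2 (l(N) = 2 - N*N = 2 - N**2)
y(f) = 2 - f - f**2 (y(f) = (2 - f**2) - f = 2 - f - f**2)
(C + 10708) + y(-91) = (16905 + 10708) + (2 - 1*(-91) - 1*(-91)**2) = 27613 + (2 + 91 - 1*8281) = 27613 + (2 + 91 - 8281) = 27613 - 8188 = 19425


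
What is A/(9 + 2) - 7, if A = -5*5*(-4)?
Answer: 23/11 ≈ 2.0909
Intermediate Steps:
A = 100 (A = -25*(-4) = 100)
A/(9 + 2) - 7 = 100/(9 + 2) - 7 = 100/11 - 7 = 23/11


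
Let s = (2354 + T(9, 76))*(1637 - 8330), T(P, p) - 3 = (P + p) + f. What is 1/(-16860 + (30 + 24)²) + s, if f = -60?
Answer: -222305371345/13944 ≈ -1.5943e+7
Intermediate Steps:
T(P, p) = -57 + P + p (T(P, p) = 3 + ((P + p) - 60) = 3 + (-60 + P + p) = -57 + P + p)
s = -15942726 (s = (2354 + (-57 + 9 + 76))*(1637 - 8330) = (2354 + 28)*(-6693) = 2382*(-6693) = -15942726)
1/(-16860 + (30 + 24)²) + s = 1/(-16860 + (30 + 24)²) - 15942726 = 1/(-16860 + 54²) - 15942726 = 1/(-16860 + 2916) - 15942726 = 1/(-13944) - 15942726 = -1/13944 - 15942726 = -222305371345/13944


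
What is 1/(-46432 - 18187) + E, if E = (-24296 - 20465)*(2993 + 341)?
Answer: -9643298470707/64619 ≈ -1.4923e+8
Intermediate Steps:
E = -149233174 (E = -44761*3334 = -149233174)
1/(-46432 - 18187) + E = 1/(-46432 - 18187) - 149233174 = 1/(-64619) - 149233174 = -1/64619 - 149233174 = -9643298470707/64619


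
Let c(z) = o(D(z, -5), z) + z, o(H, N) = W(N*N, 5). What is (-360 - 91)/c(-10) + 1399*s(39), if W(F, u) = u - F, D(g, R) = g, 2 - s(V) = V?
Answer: -5434664/105 ≈ -51759.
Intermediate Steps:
s(V) = 2 - V
o(H, N) = 5 - N**2 (o(H, N) = 5 - N*N = 5 - N**2)
c(z) = 5 + z - z**2 (c(z) = (5 - z**2) + z = 5 + z - z**2)
(-360 - 91)/c(-10) + 1399*s(39) = (-360 - 91)/(5 - 10 - 1*(-10)**2) + 1399*(2 - 1*39) = -451/(5 - 10 - 1*100) + 1399*(2 - 39) = -451/(5 - 10 - 100) + 1399*(-37) = -451/(-105) - 51763 = -451*(-1/105) - 51763 = 451/105 - 51763 = -5434664/105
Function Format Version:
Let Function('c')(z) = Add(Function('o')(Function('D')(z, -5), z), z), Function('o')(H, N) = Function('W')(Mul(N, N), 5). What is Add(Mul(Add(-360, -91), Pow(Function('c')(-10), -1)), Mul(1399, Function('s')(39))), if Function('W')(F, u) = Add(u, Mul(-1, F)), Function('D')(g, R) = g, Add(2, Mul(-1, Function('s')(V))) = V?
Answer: Rational(-5434664, 105) ≈ -51759.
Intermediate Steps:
Function('s')(V) = Add(2, Mul(-1, V))
Function('o')(H, N) = Add(5, Mul(-1, Pow(N, 2))) (Function('o')(H, N) = Add(5, Mul(-1, Mul(N, N))) = Add(5, Mul(-1, Pow(N, 2))))
Function('c')(z) = Add(5, z, Mul(-1, Pow(z, 2))) (Function('c')(z) = Add(Add(5, Mul(-1, Pow(z, 2))), z) = Add(5, z, Mul(-1, Pow(z, 2))))
Add(Mul(Add(-360, -91), Pow(Function('c')(-10), -1)), Mul(1399, Function('s')(39))) = Add(Mul(Add(-360, -91), Pow(Add(5, -10, Mul(-1, Pow(-10, 2))), -1)), Mul(1399, Add(2, Mul(-1, 39)))) = Add(Mul(-451, Pow(Add(5, -10, Mul(-1, 100)), -1)), Mul(1399, Add(2, -39))) = Add(Mul(-451, Pow(Add(5, -10, -100), -1)), Mul(1399, -37)) = Add(Mul(-451, Pow(-105, -1)), -51763) = Add(Mul(-451, Rational(-1, 105)), -51763) = Add(Rational(451, 105), -51763) = Rational(-5434664, 105)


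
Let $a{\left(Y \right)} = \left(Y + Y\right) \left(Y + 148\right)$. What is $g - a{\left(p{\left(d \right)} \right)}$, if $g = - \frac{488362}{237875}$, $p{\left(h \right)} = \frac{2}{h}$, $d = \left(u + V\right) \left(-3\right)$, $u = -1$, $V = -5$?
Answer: $- \frac{673732072}{19267875} \approx -34.967$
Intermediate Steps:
$d = 18$ ($d = \left(-1 - 5\right) \left(-3\right) = \left(-6\right) \left(-3\right) = 18$)
$a{\left(Y \right)} = 2 Y \left(148 + Y\right)$
$g = - \frac{488362}{237875}$ ($g = \left(-488362\right) \frac{1}{237875} = - \frac{488362}{237875} \approx -2.053$)
$g - a{\left(p{\left(d \right)} \right)} = - \frac{488362}{237875} - 2 \cdot \frac{2}{18} \left(148 + \frac{2}{18}\right) = - \frac{488362}{237875} - 2 \cdot 2 \cdot \frac{1}{18} \left(148 + 2 \cdot \frac{1}{18}\right) = - \frac{488362}{237875} - 2 \cdot \frac{1}{9} \left(148 + \frac{1}{9}\right) = - \frac{488362}{237875} - 2 \cdot \frac{1}{9} \cdot \frac{1333}{9} = - \frac{488362}{237875} - \frac{2666}{81} = - \frac{673732072}{19267875}$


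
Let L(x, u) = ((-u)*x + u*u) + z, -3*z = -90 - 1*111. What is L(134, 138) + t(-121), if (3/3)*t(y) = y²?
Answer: 15260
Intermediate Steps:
t(y) = y²
z = 67 (z = -(-90 - 1*111)/3 = -(-90 - 111)/3 = -⅓*(-201) = 67)
L(x, u) = 67 + u² - u*x (L(x, u) = ((-u)*x + u*u) + 67 = (-u*x + u²) + 67 = (u² - u*x) + 67 = 67 + u² - u*x)
L(134, 138) + t(-121) = (67 + 138² - 1*138*134) + (-121)² = (67 + 19044 - 18492) + 14641 = 619 + 14641 = 15260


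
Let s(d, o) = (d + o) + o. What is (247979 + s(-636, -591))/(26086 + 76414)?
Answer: 246161/102500 ≈ 2.4016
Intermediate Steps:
s(d, o) = d + 2*o
(247979 + s(-636, -591))/(26086 + 76414) = (247979 + (-636 + 2*(-591)))/(26086 + 76414) = (247979 + (-636 - 1182))/102500 = (247979 - 1818)*(1/102500) = 246161*(1/102500) = 246161/102500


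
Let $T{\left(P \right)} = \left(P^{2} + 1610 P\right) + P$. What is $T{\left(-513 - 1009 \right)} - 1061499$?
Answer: $-1196957$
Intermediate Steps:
$T{\left(P \right)} = P^{2} + 1611 P$
$T{\left(-513 - 1009 \right)} - 1061499 = \left(-513 - 1009\right) \left(1611 - 1522\right) - 1061499 = - 1522 \left(1611 - 1522\right) - 1061499 = \left(-1522\right) 89 - 1061499 = -135458 - 1061499 = -1196957$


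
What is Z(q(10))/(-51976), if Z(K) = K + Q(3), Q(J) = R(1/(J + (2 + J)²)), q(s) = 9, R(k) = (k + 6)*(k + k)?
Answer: -3697/20374592 ≈ -0.00018145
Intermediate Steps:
R(k) = 2*k*(6 + k) (R(k) = (6 + k)*(2*k) = 2*k*(6 + k))
Q(J) = 2*(6 + 1/(J + (2 + J)²))/(J + (2 + J)²)
Z(K) = 169/392 + K (Z(K) = K + 2*(1 + 6*3 + 6*(2 + 3)²)/(3 + (2 + 3)²)² = K + 2*(1 + 18 + 6*5²)/(3 + 5²)² = K + 2*(1 + 18 + 6*25)/(3 + 25)² = K + 2*(1 + 18 + 150)/28² = K + 2*(1/784)*169 = K + 169/392 = 169/392 + K)
Z(q(10))/(-51976) = (169/392 + 9)/(-51976) = (3697/392)*(-1/51976) = -3697/20374592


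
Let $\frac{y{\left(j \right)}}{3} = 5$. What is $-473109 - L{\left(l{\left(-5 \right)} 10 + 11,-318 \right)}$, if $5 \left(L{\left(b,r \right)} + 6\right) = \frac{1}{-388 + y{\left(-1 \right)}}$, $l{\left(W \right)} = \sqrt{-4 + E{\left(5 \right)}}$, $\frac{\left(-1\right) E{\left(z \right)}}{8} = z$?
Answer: $- \frac{882337094}{1865} \approx -4.731 \cdot 10^{5}$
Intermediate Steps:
$E{\left(z \right)} = - 8 z$
$y{\left(j \right)} = 15$ ($y{\left(j \right)} = 3 \cdot 5 = 15$)
$l{\left(W \right)} = 2 i \sqrt{11}$ ($l{\left(W \right)} = \sqrt{-4 - 40} = \sqrt{-44} = 2 i \sqrt{11}$)
$L{\left(b,r \right)} = - \frac{11191}{1865}$ ($L{\left(b,r \right)} = -6 + \frac{1}{5 \left(-388 + 15\right)} = -6 + \frac{1}{5 \left(-373\right)} = -6 + \frac{1}{5} \left(- \frac{1}{373}\right) = -6 - \frac{1}{1865} = - \frac{11191}{1865}$)
$-473109 - L{\left(l{\left(-5 \right)} 10 + 11,-318 \right)} = -473109 - - \frac{11191}{1865} = -473109 + \frac{11191}{1865} = - \frac{882337094}{1865}$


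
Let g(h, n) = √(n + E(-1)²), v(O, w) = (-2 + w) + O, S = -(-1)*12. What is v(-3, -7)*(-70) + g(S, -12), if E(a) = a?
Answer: 840 + I*√11 ≈ 840.0 + 3.3166*I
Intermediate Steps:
S = 12 (S = -1*(-12) = 12)
v(O, w) = -2 + O + w
g(h, n) = √(1 + n) (g(h, n) = √(n + (-1)²) = √(n + 1) = √(1 + n))
v(-3, -7)*(-70) + g(S, -12) = (-2 - 3 - 7)*(-70) + √(1 - 12) = -12*(-70) + √(-11) = 840 + I*√11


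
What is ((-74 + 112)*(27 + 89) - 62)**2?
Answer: 18887716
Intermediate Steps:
((-74 + 112)*(27 + 89) - 62)**2 = (38*116 - 62)**2 = (4408 - 62)**2 = 4346**2 = 18887716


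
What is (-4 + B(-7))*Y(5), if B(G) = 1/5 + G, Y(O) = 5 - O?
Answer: 0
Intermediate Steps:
B(G) = 1/5 + G (B(G) = (1/5)*1 + G = 1/5 + G)
(-4 + B(-7))*Y(5) = (-4 + (1/5 - 7))*(5 - 1*5) = (-4 - 34/5)*(5 - 5) = -54/5*0 = 0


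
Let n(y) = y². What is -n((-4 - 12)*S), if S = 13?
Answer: -43264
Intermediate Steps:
-n((-4 - 12)*S) = -((-4 - 12)*13)² = -(-16*13)² = -1*(-208)² = -1*43264 = -43264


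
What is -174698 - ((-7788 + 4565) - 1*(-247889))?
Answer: -419364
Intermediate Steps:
-174698 - ((-7788 + 4565) - 1*(-247889)) = -174698 - (-3223 + 247889) = -174698 - 1*244666 = -174698 - 244666 = -419364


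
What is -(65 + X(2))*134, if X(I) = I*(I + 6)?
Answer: -10854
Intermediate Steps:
X(I) = I*(6 + I)
-(65 + X(2))*134 = -(65 + 2*(6 + 2))*134 = -(65 + 2*8)*134 = -(65 + 16)*134 = -81*134 = -1*10854 = -10854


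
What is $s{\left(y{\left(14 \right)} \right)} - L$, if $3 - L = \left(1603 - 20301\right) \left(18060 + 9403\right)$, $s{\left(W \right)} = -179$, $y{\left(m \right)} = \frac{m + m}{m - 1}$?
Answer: $-513503356$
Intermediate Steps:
$y{\left(m \right)} = \frac{2 m}{-1 + m}$
$L = 513503177$ ($L = 3 - \left(1603 - 20301\right) \left(18060 + 9403\right) = 3 - \left(-18698\right) 27463 = 3 - -513503174 = 3 + 513503174 = 513503177$)
$s{\left(y{\left(14 \right)} \right)} - L = -179 - 513503177 = -513503356$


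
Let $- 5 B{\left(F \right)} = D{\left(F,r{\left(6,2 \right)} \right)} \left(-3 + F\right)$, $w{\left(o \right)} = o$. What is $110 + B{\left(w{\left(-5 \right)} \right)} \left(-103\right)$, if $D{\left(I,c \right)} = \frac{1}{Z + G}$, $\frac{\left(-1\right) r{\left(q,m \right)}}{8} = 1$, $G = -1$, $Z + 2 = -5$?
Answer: $\frac{653}{5} \approx 130.6$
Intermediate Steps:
$Z = -7$ ($Z = -2 - 5 = -7$)
$r{\left(q,m \right)} = -8$ ($r{\left(q,m \right)} = \left(-8\right) 1 = -8$)
$D{\left(I,c \right)} = - \frac{1}{8}$ ($D{\left(I,c \right)} = \frac{1}{-7 - 1} = \frac{1}{-8} = - \frac{1}{8}$)
$B{\left(F \right)} = - \frac{3}{40} + \frac{F}{40}$ ($B{\left(F \right)} = - \frac{\left(- \frac{1}{8}\right) \left(-3 + F\right)}{5} = - \frac{\frac{3}{8} - \frac{F}{8}}{5} = - \frac{3}{40} + \frac{F}{40}$)
$110 + B{\left(w{\left(-5 \right)} \right)} \left(-103\right) = 110 + \left(- \frac{3}{40} + \frac{1}{40} \left(-5\right)\right) \left(-103\right) = 110 + \left(- \frac{3}{40} - \frac{1}{8}\right) \left(-103\right) = 110 - - \frac{103}{5} = 110 + \frac{103}{5} = \frac{653}{5}$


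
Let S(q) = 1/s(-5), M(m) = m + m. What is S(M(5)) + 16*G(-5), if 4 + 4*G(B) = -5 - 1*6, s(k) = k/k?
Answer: -59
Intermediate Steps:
s(k) = 1
G(B) = -15/4 (G(B) = -1 + (-5 - 1*6)/4 = -1 + (-5 - 6)/4 = -1 + (1/4)*(-11) = -1 - 11/4 = -15/4)
M(m) = 2*m
S(q) = 1 (S(q) = 1/1 = 1)
S(M(5)) + 16*G(-5) = 1 + 16*(-15/4) = 1 - 60 = -59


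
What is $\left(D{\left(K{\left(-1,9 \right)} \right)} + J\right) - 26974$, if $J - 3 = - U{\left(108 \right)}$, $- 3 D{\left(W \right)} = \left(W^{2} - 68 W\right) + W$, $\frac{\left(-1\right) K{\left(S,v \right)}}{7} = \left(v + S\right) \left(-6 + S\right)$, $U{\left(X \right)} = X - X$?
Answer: $- \frac{208313}{3} \approx -69438.0$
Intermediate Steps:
$U{\left(X \right)} = 0$
$K{\left(S,v \right)} = - 7 \left(-6 + S\right) \left(S + v\right)$ ($K{\left(S,v \right)} = - 7 \left(v + S\right) \left(-6 + S\right) = - 7 \left(S + v\right) \left(-6 + S\right) = - 7 \left(-6 + S\right) \left(S + v\right)$)
$D{\left(W \right)} = - \frac{W^{2}}{3} + \frac{67 W}{3}$ ($D{\left(W \right)} = - \frac{\left(W^{2} - 68 W\right) + W}{3} = - \frac{W^{2} - 67 W}{3} = - \frac{W^{2}}{3} + \frac{67 W}{3}$)
$J = 3$ ($J = 3 - 0 = 3 + 0 = 3$)
$\left(D{\left(K{\left(-1,9 \right)} \right)} + J\right) - 26974 = \left(\frac{\left(- 7 \left(-1\right)^{2} + 42 \left(-1\right) + 42 \cdot 9 - \left(-7\right) 9\right) \left(67 - \left(- 7 \left(-1\right)^{2} + 42 \left(-1\right) + 42 \cdot 9 - \left(-7\right) 9\right)\right)}{3} + 3\right) - 26974 = \left(\frac{\left(\left(-7\right) 1 - 42 + 378 + 63\right) \left(67 - \left(\left(-7\right) 1 - 42 + 378 + 63\right)\right)}{3} + 3\right) - 26974 = \left(\frac{\left(-7 - 42 + 378 + 63\right) \left(67 - \left(-7 - 42 + 378 + 63\right)\right)}{3} + 3\right) - 26974 = \left(\frac{1}{3} \cdot 392 \left(67 - 392\right) + 3\right) - 26974 = \left(\frac{1}{3} \cdot 392 \left(-325\right) + 3\right) - 26974 = \left(- \frac{127400}{3} + 3\right) - 26974 = - \frac{127391}{3} - 26974 = - \frac{208313}{3}$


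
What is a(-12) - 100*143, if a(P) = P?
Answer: -14312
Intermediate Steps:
a(-12) - 100*143 = -12 - 100*143 = -12 - 14300 = -14312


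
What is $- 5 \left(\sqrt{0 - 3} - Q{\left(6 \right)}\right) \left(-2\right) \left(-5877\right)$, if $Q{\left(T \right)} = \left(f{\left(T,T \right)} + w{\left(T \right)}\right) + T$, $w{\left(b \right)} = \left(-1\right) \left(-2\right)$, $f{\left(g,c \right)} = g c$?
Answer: $2585880 - 58770 i \sqrt{3} \approx 2.5859 \cdot 10^{6} - 1.0179 \cdot 10^{5} i$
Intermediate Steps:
$f{\left(g,c \right)} = c g$
$w{\left(b \right)} = 2$
$Q{\left(T \right)} = 2 + T + T^{2}$ ($Q{\left(T \right)} = \left(T T + 2\right) + T = \left(T^{2} + 2\right) + T = \left(2 + T^{2}\right) + T = 2 + T + T^{2}$)
$- 5 \left(\sqrt{0 - 3} - Q{\left(6 \right)}\right) \left(-2\right) \left(-5877\right) = - 5 \left(\sqrt{0 - 3} - \left(2 + 6 + 6^{2}\right)\right) \left(-2\right) \left(-5877\right) = - 5 \left(\sqrt{-3} - \left(2 + 6 + 36\right)\right) \left(-2\right) \left(-5877\right) = - 5 \left(i \sqrt{3} - 44\right) \left(-2\right) \left(-5877\right) = - 5 \left(-44 + i \sqrt{3}\right) \left(-2\right) \left(-5877\right) = \left(220 - 5 i \sqrt{3}\right) \left(-2\right) \left(-5877\right) = \left(-440 + 10 i \sqrt{3}\right) \left(-5877\right) = 2585880 - 58770 i \sqrt{3}$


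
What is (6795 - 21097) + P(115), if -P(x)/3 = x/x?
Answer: -14305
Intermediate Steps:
P(x) = -3 (P(x) = -3*x/x = -3*1 = -3)
(6795 - 21097) + P(115) = (6795 - 21097) - 3 = -14302 - 3 = -14305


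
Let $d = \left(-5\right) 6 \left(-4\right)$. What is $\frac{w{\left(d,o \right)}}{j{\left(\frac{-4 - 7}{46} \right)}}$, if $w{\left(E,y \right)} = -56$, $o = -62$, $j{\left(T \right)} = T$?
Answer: $\frac{2576}{11} \approx 234.18$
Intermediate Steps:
$d = 120$ ($d = \left(-30\right) \left(-4\right) = 120$)
$\frac{w{\left(d,o \right)}}{j{\left(\frac{-4 - 7}{46} \right)}} = - \frac{56}{\left(-4 - 7\right) \frac{1}{46}} = - \frac{56}{\left(-11\right) \frac{1}{46}} = - \frac{56}{- \frac{11}{46}} = \left(-56\right) \left(- \frac{46}{11}\right) = \frac{2576}{11}$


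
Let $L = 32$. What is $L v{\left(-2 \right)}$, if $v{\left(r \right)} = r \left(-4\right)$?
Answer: $256$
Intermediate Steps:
$v{\left(r \right)} = - 4 r$
$L v{\left(-2 \right)} = 32 \left(\left(-4\right) \left(-2\right)\right) = 32 \cdot 8 = 256$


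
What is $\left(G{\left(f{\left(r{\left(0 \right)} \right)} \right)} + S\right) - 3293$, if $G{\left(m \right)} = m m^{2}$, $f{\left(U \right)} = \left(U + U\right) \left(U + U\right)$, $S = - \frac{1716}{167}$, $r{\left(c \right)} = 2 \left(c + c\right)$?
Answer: $- \frac{551647}{167} \approx -3303.3$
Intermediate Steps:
$r{\left(c \right)} = 4 c$ ($r{\left(c \right)} = 2 \cdot 2 c = 4 c$)
$S = - \frac{1716}{167}$ ($S = \left(-1716\right) \frac{1}{167} = - \frac{1716}{167} \approx -10.275$)
$f{\left(U \right)} = 4 U^{2}$ ($f{\left(U \right)} = 2 U 2 U = 4 U^{2}$)
$G{\left(m \right)} = m^{3}$
$\left(G{\left(f{\left(r{\left(0 \right)} \right)} \right)} + S\right) - 3293 = \left(\left(4 \left(4 \cdot 0\right)^{2}\right)^{3} - \frac{1716}{167}\right) - 3293 = \left(\left(4 \cdot 0^{2}\right)^{3} - \frac{1716}{167}\right) - 3293 = \left(\left(4 \cdot 0\right)^{3} - \frac{1716}{167}\right) - 3293 = \left(0^{3} - \frac{1716}{167}\right) - 3293 = \left(0 - \frac{1716}{167}\right) - 3293 = - \frac{1716}{167} - 3293 = - \frac{551647}{167}$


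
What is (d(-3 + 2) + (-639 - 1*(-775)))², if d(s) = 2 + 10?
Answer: 21904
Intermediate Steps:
d(s) = 12
(d(-3 + 2) + (-639 - 1*(-775)))² = (12 + (-639 - 1*(-775)))² = (12 + (-639 + 775))² = (12 + 136)² = 148² = 21904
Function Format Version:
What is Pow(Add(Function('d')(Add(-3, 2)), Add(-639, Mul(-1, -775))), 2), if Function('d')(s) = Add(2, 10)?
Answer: 21904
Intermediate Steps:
Function('d')(s) = 12
Pow(Add(Function('d')(Add(-3, 2)), Add(-639, Mul(-1, -775))), 2) = Pow(Add(12, Add(-639, Mul(-1, -775))), 2) = Pow(Add(12, Add(-639, 775)), 2) = Pow(Add(12, 136), 2) = Pow(148, 2) = 21904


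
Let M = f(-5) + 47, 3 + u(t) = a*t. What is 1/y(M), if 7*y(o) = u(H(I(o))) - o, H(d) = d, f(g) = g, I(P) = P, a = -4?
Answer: -7/213 ≈ -0.032864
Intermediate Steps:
u(t) = -3 - 4*t
M = 42 (M = -5 + 47 = 42)
y(o) = -3/7 - 5*o/7 (y(o) = ((-3 - 4*o) - o)/7 = (-3 - 5*o)/7 = -3/7 - 5*o/7)
1/y(M) = 1/(-3/7 - 5/7*42) = 1/(-3/7 - 30) = 1/(-213/7) = -7/213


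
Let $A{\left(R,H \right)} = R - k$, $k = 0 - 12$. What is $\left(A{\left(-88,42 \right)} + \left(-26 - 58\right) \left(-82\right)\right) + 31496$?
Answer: $38308$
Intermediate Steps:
$k = -12$ ($k = 0 - 12 = -12$)
$A{\left(R,H \right)} = 12 + R$ ($A{\left(R,H \right)} = R - -12 = R + 12 = 12 + R$)
$\left(A{\left(-88,42 \right)} + \left(-26 - 58\right) \left(-82\right)\right) + 31496 = \left(\left(12 - 88\right) + \left(-26 - 58\right) \left(-82\right)\right) + 31496 = \left(-76 + \left(-26 - 58\right) \left(-82\right)\right) + 31496 = \left(-76 - -6888\right) + 31496 = \left(-76 + 6888\right) + 31496 = 6812 + 31496 = 38308$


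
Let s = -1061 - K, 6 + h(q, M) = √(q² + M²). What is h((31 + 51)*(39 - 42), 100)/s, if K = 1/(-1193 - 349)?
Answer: 9252/1636061 - 52428*√61/1636061 ≈ -0.24463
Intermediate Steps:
K = -1/1542 (K = 1/(-1542) = -1/1542 ≈ -0.00064851)
h(q, M) = -6 + √(M² + q²) (h(q, M) = -6 + √(q² + M²) = -6 + √(M² + q²))
s = -1636061/1542 (s = -1061 - 1*(-1/1542) = -1061 + 1/1542 = -1636061/1542 ≈ -1061.0)
h((31 + 51)*(39 - 42), 100)/s = (-6 + √(100² + ((31 + 51)*(39 - 42))²))/(-1636061/1542) = (-6 + √(10000 + (82*(-3))²))*(-1542/1636061) = (-6 + √(10000 + (-246)²))*(-1542/1636061) = (-6 + √(10000 + 60516))*(-1542/1636061) = (-6 + √70516)*(-1542/1636061) = (-6 + 34*√61)*(-1542/1636061) = 9252/1636061 - 52428*√61/1636061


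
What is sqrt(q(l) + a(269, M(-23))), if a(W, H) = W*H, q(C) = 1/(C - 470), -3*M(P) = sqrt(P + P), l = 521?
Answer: sqrt(51 - 233223*I*sqrt(46))/51 ≈ 17.438 - 17.437*I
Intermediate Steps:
M(P) = -sqrt(2)*sqrt(P)/3 (M(P) = -sqrt(P + P)/3 = -sqrt(2)*sqrt(P)/3)
q(C) = 1/(-470 + C)
a(W, H) = H*W
sqrt(q(l) + a(269, M(-23))) = sqrt(1/(-470 + 521) - sqrt(2)*sqrt(-23)/3*269) = sqrt(1/51 - sqrt(2)*I*sqrt(23)/3*269) = sqrt(1/51 - I*sqrt(46)/3*269) = sqrt(1/51 - 269*I*sqrt(46)/3)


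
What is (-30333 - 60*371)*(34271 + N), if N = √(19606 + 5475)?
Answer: -1802414703 - 52593*√25081 ≈ -1.8107e+9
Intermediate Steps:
N = √25081 ≈ 158.37
(-30333 - 60*371)*(34271 + N) = (-30333 - 60*371)*(34271 + √25081) = (-30333 - 22260)*(34271 + √25081) = -52593*(34271 + √25081) = -1802414703 - 52593*√25081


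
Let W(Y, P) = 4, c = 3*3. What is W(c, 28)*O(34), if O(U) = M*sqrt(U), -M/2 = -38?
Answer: 304*sqrt(34) ≈ 1772.6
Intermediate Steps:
M = 76 (M = -2*(-38) = 76)
c = 9
O(U) = 76*sqrt(U)
W(c, 28)*O(34) = 4*(76*sqrt(34)) = 304*sqrt(34)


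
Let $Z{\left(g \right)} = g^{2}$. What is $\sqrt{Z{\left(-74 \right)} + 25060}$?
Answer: $2 \sqrt{7634} \approx 174.75$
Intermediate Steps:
$\sqrt{Z{\left(-74 \right)} + 25060} = \sqrt{\left(-74\right)^{2} + 25060} = \sqrt{5476 + 25060} = \sqrt{30536} = 2 \sqrt{7634}$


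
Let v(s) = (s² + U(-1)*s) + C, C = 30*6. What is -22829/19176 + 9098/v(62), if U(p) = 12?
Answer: 4100911/5714448 ≈ 0.71764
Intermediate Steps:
C = 180
v(s) = 180 + s² + 12*s (v(s) = (s² + 12*s) + 180 = 180 + s² + 12*s)
-22829/19176 + 9098/v(62) = -22829/19176 + 9098/(180 + 62² + 12*62) = -22829*1/19176 + 9098/(180 + 3844 + 744) = -22829/19176 + 9098/4768 = -22829/19176 + 9098*(1/4768) = -22829/19176 + 4549/2384 = 4100911/5714448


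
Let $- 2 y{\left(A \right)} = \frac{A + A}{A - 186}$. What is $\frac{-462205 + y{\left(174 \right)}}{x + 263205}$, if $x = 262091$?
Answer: $- \frac{924381}{1050592} \approx -0.87987$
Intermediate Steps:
$y{\left(A \right)} = - \frac{A}{-186 + A}$ ($y{\left(A \right)} = - \frac{\left(A + A\right) \frac{1}{A - 186}}{2} = - \frac{2 A \frac{1}{-186 + A}}{2} = - \frac{A}{-186 + A}$)
$\frac{-462205 + y{\left(174 \right)}}{x + 263205} = \frac{-462205 - \frac{174}{-186 + 174}}{262091 + 263205} = \frac{-462205 - \frac{174}{-12}}{525296} = \left(-462205 - 174 \left(- \frac{1}{12}\right)\right) \frac{1}{525296} = \left(-462205 + \frac{29}{2}\right) \frac{1}{525296} = \left(- \frac{924381}{2}\right) \frac{1}{525296} = - \frac{924381}{1050592}$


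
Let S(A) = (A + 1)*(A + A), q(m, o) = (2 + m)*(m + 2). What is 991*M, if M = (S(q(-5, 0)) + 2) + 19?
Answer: 199191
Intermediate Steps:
q(m, o) = (2 + m)**2 (q(m, o) = (2 + m)*(2 + m) = (2 + m)**2)
S(A) = 2*A*(1 + A) (S(A) = (1 + A)*(2*A) = 2*A*(1 + A))
M = 201 (M = (2*(2 - 5)**2*(1 + (2 - 5)**2) + 2) + 19 = (2*(-3)**2*(1 + (-3)**2) + 2) + 19 = (2*9*(1 + 9) + 2) + 19 = (2*9*10 + 2) + 19 = (180 + 2) + 19 = 182 + 19 = 201)
991*M = 991*201 = 199191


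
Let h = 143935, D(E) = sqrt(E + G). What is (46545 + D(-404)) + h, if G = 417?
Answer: 190480 + sqrt(13) ≈ 1.9048e+5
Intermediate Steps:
D(E) = sqrt(417 + E) (D(E) = sqrt(E + 417) = sqrt(417 + E))
(46545 + D(-404)) + h = (46545 + sqrt(417 - 404)) + 143935 = (46545 + sqrt(13)) + 143935 = 190480 + sqrt(13)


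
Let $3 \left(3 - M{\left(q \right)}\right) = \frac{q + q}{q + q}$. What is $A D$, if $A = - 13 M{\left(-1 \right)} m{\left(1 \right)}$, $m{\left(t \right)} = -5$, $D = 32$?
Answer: $\frac{16640}{3} \approx 5546.7$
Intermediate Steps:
$M{\left(q \right)} = \frac{8}{3}$ ($M{\left(q \right)} = 3 - \frac{\left(q + q\right) \frac{1}{q + q}}{3} = 3 - \frac{2 q \frac{1}{2 q}}{3} = 3 - \frac{1}{3} = \frac{8}{3}$)
$A = \frac{520}{3}$ ($A = \left(-13\right) \frac{8}{3} \left(-5\right) = \left(- \frac{104}{3}\right) \left(-5\right) = \frac{520}{3} \approx 173.33$)
$A D = \frac{520}{3} \cdot 32 = \frac{16640}{3}$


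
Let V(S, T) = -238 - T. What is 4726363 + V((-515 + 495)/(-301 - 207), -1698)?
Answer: 4727823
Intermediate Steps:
4726363 + V((-515 + 495)/(-301 - 207), -1698) = 4726363 + (-238 - 1*(-1698)) = 4726363 + (-238 + 1698) = 4726363 + 1460 = 4727823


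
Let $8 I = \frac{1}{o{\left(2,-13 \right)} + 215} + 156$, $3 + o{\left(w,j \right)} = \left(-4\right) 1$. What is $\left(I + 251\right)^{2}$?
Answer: $\frac{202601712769}{2768896} \approx 73171.0$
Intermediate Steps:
$o{\left(w,j \right)} = -7$ ($o{\left(w,j \right)} = -3 - 4 = -7$)
$I = \frac{32449}{1664}$ ($I = \frac{\frac{1}{-7 + 215} + 156}{8} = \frac{\frac{1}{208} + 156}{8} = \frac{1}{8} \cdot \frac{32449}{208} = \frac{32449}{1664} \approx 19.501$)
$\left(I + 251\right)^{2} = \left(\frac{32449}{1664} + 251\right)^{2} = \left(\frac{450113}{1664}\right)^{2} = \frac{202601712769}{2768896}$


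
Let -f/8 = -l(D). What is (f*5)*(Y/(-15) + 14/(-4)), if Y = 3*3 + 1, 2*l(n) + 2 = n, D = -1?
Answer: 250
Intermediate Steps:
l(n) = -1 + n/2
f = -12 (f = -(-8)*(-1 + (1/2)*(-1)) = -(-8)*(-1 - 1/2) = -(-8)*(-3)/2 = -8*3/2 = -12)
Y = 10 (Y = 9 + 1 = 10)
(f*5)*(Y/(-15) + 14/(-4)) = (-12*5)*(10/(-15) + 14/(-4)) = -60*(10*(-1/15) + 14*(-1/4)) = -60*(-2/3 - 7/2) = -60*(-25/6) = 250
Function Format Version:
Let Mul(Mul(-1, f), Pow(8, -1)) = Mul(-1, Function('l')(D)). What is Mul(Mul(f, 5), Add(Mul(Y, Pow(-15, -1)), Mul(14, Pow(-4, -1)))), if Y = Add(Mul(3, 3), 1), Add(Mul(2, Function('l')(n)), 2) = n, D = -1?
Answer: 250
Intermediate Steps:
Function('l')(n) = Add(-1, Mul(Rational(1, 2), n))
f = -12 (f = Mul(-8, Mul(-1, Add(-1, Mul(Rational(1, 2), -1)))) = Mul(-8, Mul(-1, Add(-1, Rational(-1, 2)))) = Mul(-8, Mul(-1, Rational(-3, 2))) = Mul(-8, Rational(3, 2)) = -12)
Y = 10 (Y = Add(9, 1) = 10)
Mul(Mul(f, 5), Add(Mul(Y, Pow(-15, -1)), Mul(14, Pow(-4, -1)))) = Mul(Mul(-12, 5), Add(Mul(10, Pow(-15, -1)), Mul(14, Pow(-4, -1)))) = Mul(-60, Add(Mul(10, Rational(-1, 15)), Mul(14, Rational(-1, 4)))) = Mul(-60, Add(Rational(-2, 3), Rational(-7, 2))) = Mul(-60, Rational(-25, 6)) = 250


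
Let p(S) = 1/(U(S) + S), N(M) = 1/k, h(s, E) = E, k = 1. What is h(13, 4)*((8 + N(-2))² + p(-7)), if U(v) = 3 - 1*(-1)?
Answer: 968/3 ≈ 322.67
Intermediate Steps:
N(M) = 1 (N(M) = 1/1 = 1)
U(v) = 4 (U(v) = 3 + 1 = 4)
p(S) = 1/(4 + S)
h(13, 4)*((8 + N(-2))² + p(-7)) = 4*((8 + 1)² + 1/(4 - 7)) = 4*(9² + 1/(-3)) = 4*(81 - ⅓) = 4*(242/3) = 968/3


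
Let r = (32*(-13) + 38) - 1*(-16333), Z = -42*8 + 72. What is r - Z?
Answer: 16219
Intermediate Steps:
Z = -264 (Z = -336 + 72 = -264)
r = 15955 (r = (-416 + 38) + 16333 = -378 + 16333 = 15955)
r - Z = 15955 - 1*(-264) = 15955 + 264 = 16219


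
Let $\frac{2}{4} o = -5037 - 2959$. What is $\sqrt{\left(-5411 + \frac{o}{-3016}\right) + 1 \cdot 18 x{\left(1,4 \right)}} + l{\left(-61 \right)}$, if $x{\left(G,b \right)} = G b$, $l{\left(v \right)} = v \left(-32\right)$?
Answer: $1952 + \frac{2 i \sqrt{189518277}}{377} \approx 1952.0 + 73.032 i$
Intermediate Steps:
$l{\left(v \right)} = - 32 v$
$o = -15992$ ($o = 2 \left(-5037 - 2959\right) = 2 \left(-7996\right) = -15992$)
$\sqrt{\left(-5411 + \frac{o}{-3016}\right) + 1 \cdot 18 x{\left(1,4 \right)}} + l{\left(-61 \right)} = \sqrt{\left(-5411 - \frac{15992}{-3016}\right) + 1 \cdot 18 \cdot 1 \cdot 4} - -1952 = \sqrt{\left(-5411 - - \frac{1999}{377}\right) + 18 \cdot 4} + 1952 = \sqrt{\left(-5411 + \frac{1999}{377}\right) + 72} + 1952 = \sqrt{- \frac{2037948}{377} + 72} + 1952 = \sqrt{- \frac{2010804}{377}} + 1952 = \frac{2 i \sqrt{189518277}}{377} + 1952 = 1952 + \frac{2 i \sqrt{189518277}}{377}$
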